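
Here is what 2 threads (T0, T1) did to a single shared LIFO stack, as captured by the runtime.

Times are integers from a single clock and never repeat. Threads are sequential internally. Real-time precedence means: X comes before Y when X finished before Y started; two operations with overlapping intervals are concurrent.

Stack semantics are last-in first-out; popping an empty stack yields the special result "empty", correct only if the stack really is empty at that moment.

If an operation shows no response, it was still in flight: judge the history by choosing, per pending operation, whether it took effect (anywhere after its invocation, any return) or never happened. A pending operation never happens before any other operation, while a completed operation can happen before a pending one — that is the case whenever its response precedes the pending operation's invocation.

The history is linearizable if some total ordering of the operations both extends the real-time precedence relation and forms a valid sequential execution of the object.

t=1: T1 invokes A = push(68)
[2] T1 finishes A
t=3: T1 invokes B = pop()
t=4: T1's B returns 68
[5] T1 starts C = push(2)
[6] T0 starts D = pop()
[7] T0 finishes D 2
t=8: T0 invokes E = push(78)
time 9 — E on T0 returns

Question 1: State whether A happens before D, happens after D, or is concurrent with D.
A spans [1,2], D spans [6,7]
resp(A)=2 < inv(D)=6

before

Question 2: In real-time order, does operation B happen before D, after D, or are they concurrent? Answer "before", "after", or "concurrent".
B spans [3,4], D spans [6,7]
resp(B)=4 < inv(D)=6

before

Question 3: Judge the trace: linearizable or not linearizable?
one valid linearization: A, B, C, D, E
1. A push(68), leaving stack <68>
2. B pop() → 68, leaving stack <>
3. C push(2) (pending, included), leaving stack <2>
4. D pop() → 2, leaving stack <>
5. E push(78), leaving stack <78>

linearizable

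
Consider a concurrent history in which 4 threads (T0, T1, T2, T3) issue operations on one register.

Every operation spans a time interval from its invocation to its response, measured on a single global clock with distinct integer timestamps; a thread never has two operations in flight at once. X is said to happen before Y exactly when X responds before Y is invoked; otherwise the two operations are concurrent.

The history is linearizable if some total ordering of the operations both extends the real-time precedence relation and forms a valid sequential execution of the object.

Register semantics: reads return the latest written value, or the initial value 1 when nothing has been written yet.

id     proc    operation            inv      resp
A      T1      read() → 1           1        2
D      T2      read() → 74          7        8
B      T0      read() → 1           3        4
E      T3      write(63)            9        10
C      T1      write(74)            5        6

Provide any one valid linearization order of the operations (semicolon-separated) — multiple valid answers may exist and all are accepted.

after step 1 (A read() → 1): value 1
after step 2 (B read() → 1): value 1
after step 3 (C write(74)): value 74
after step 4 (D read() → 74): value 74
after step 5 (E write(63)): value 63

A; B; C; D; E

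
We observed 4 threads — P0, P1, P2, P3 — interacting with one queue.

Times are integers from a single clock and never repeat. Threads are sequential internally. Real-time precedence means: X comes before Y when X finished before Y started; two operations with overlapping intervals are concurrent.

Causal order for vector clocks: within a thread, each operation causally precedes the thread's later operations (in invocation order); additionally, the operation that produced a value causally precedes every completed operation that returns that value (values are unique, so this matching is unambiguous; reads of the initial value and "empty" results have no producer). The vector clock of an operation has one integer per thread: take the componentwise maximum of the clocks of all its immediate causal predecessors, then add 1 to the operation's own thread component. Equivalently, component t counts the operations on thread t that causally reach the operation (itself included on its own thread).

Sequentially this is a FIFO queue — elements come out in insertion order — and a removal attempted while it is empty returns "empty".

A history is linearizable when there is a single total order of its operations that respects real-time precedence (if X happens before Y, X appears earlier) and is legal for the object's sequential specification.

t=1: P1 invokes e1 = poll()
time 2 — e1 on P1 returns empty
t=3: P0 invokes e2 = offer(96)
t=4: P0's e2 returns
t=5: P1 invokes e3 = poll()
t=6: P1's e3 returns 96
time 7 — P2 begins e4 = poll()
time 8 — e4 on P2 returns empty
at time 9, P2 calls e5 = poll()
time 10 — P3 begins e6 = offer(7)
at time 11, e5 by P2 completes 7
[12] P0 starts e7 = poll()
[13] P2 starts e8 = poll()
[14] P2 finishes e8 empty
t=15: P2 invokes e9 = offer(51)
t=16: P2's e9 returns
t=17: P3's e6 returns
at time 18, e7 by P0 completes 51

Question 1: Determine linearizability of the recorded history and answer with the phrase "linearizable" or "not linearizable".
linearizable

one valid linearization: e1, e2, e3, e4, e6, e5, e8, e9, e7
1. e1 poll() → empty, leaving queue <>
2. e2 offer(96), leaving queue <96>
3. e3 poll() → 96, leaving queue <>
4. e4 poll() → empty, leaving queue <>
5. e6 offer(7), leaving queue <7>
6. e5 poll() → 7, leaving queue <>
7. e8 poll() → empty, leaving queue <>
8. e9 offer(51), leaving queue <51>
9. e7 poll() → 51, leaving queue <>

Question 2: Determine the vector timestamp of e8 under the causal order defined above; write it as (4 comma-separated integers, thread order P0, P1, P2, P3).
(0, 0, 3, 1)

VC(e6, invoked at 10): no causal predecessors; +1 on P3 → (0, 0, 0, 1)
VC(e4, invoked at 7): no causal predecessors; +1 on P2 → (0, 0, 1, 0)
VC(e1, invoked at 1): no causal predecessors; +1 on P1 → (0, 1, 0, 0)
VC(e2, invoked at 3): no causal predecessors; +1 on P0 → (1, 0, 0, 0)
invoked at 9, e5 merges VC(e4)=(0, 0, 1, 0), VC(e6)=(0, 0, 0, 1) and bumps P2's slot → (0, 0, 2, 1)
invoked at 5, e3 merges VC(e1)=(0, 1, 0, 0), VC(e2)=(1, 0, 0, 0) and bumps P1's slot → (1, 2, 0, 0)
invoked at 13, e8 merges VC(e5)=(0, 0, 2, 1) and bumps P2's slot → (0, 0, 3, 1)
invoked at 15, e9 merges VC(e8)=(0, 0, 3, 1) and bumps P2's slot → (0, 0, 4, 1)
invoked at 12, e7 merges VC(e2)=(1, 0, 0, 0), VC(e9)=(0, 0, 4, 1) and bumps P0's slot → (2, 0, 4, 1)
target: VC(e8) = (0, 0, 3, 1)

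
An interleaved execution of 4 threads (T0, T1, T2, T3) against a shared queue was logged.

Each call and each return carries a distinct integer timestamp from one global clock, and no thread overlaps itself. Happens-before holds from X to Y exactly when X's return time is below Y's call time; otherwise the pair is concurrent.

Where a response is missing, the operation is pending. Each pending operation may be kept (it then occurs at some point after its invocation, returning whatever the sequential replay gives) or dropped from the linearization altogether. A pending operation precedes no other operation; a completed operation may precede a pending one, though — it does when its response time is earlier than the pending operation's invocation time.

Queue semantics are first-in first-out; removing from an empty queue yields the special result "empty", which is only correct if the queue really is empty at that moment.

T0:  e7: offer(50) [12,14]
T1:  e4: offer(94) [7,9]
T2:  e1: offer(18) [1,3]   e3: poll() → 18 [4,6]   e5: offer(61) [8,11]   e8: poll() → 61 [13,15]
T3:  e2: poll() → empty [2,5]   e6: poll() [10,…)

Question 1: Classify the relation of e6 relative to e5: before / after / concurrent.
e6 spans [10,…), e5 spans [8,11]
the intervals overlap in both directions

concurrent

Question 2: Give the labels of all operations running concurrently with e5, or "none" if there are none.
e5 spans [8,11]: anything still running between times 8 and 11 counts as concurrent
e1 [1,3]: before
e2 [2,5]: before
e3 [4,6]: before
e4 [7,9]: concurrent
e6 [10,…): concurrent
e7 [12,14]: after
e8 [13,15]: after

e4, e6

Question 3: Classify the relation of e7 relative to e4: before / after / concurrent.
e7 spans [12,14], e4 spans [7,9]
resp(e4)=9 < inv(e7)=12

after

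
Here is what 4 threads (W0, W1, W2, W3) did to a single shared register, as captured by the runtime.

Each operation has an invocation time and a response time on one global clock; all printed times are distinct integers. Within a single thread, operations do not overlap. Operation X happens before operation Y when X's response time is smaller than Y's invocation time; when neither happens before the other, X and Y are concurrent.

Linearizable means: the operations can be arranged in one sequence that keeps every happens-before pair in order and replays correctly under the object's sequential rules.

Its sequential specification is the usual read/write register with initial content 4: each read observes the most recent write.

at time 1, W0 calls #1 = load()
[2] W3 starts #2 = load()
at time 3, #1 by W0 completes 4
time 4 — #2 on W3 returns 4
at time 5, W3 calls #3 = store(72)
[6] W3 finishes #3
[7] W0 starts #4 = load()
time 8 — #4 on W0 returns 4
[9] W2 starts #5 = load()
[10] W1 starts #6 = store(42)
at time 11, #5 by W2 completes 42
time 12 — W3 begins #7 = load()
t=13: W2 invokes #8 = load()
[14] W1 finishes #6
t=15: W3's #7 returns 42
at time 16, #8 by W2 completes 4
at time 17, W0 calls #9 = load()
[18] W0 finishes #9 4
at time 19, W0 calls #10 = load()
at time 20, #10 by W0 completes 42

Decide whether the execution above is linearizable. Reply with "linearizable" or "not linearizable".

not linearizable

events 1..7 are fine; event 8 — the response of #4 at time 8 — makes the prefix non-linearizable
no legal order exists: 2 real-time-consistent candidates over 4 completed register operations, all rejected
take #1, #2, #3, #4: step 4 already fails, because #4 load() → 4 cannot occur there
take #2, #1, #3, #4: step 4 already fails, because #4 load() → 4 cannot occur there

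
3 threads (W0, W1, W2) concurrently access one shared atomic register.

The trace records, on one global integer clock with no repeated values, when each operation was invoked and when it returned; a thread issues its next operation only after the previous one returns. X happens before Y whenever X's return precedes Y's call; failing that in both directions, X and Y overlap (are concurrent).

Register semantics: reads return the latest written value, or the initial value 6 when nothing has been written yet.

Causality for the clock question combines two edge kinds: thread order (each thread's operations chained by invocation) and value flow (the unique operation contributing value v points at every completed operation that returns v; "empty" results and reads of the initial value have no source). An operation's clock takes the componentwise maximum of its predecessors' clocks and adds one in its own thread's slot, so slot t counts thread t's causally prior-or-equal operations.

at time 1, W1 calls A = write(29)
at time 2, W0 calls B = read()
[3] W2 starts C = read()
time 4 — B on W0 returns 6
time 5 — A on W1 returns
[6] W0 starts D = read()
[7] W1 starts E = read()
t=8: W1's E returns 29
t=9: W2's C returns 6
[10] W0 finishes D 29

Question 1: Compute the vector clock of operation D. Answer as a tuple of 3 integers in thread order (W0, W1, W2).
C, invoked 3, has no incoming edges; only W2's bump applies → (0, 0, 1)
A, invoked 1, has no incoming edges; only W1's bump applies → (0, 1, 0)
B, invoked 2, has no incoming edges; only W0's bump applies → (1, 0, 0)
merge at E (invoked 7): VC(A)=(0, 1, 0), own-thread bump on W1 → (0, 2, 0)
merge at D (invoked 6): VC(A)=(0, 1, 0), VC(B)=(1, 0, 0), own-thread bump on W0 → (2, 1, 0)
target: VC(D) = (2, 1, 0)

(2, 1, 0)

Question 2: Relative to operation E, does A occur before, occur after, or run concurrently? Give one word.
A spans [1,5], E spans [7,8]
resp(A)=5 < inv(E)=7

before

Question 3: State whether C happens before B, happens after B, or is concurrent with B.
C spans [3,9], B spans [2,4]
the intervals overlap in both directions

concurrent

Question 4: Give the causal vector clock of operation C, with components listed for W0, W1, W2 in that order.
invoked at 3, C has no predecessors; its own W2 bump gives (0, 0, 1)
invoked at 1, A has no predecessors; its own W1 bump gives (0, 1, 0)
invoked at 2, B has no predecessors; its own W0 bump gives (1, 0, 0)
from VC(A)=(0, 1, 0), E (invoked 7) maxes components and bumps W1 → (0, 2, 0)
from VC(A)=(0, 1, 0), VC(B)=(1, 0, 0), D (invoked 6) maxes components and bumps W0 → (2, 1, 0)
target: VC(C) = (0, 0, 1)

(0, 0, 1)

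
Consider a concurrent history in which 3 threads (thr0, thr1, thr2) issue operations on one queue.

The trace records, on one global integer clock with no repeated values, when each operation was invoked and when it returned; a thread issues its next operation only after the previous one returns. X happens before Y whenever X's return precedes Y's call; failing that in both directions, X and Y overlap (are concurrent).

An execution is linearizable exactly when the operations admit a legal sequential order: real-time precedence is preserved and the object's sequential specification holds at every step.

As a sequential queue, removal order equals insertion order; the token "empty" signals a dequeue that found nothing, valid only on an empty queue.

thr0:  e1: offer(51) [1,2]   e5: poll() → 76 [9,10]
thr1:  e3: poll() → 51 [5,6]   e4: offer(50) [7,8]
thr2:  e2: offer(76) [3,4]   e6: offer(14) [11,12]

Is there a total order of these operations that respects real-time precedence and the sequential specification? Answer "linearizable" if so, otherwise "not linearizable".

linearizable

one valid linearization: e1, e2, e3, e4, e5, e6
after step 1 (e1 offer(51)): queue <51>
after step 2 (e2 offer(76)): queue <51,76>
after step 3 (e3 poll() → 51): queue <76>
after step 4 (e4 offer(50)): queue <76,50>
after step 5 (e5 poll() → 76): queue <50>
after step 6 (e6 offer(14)): queue <50,14>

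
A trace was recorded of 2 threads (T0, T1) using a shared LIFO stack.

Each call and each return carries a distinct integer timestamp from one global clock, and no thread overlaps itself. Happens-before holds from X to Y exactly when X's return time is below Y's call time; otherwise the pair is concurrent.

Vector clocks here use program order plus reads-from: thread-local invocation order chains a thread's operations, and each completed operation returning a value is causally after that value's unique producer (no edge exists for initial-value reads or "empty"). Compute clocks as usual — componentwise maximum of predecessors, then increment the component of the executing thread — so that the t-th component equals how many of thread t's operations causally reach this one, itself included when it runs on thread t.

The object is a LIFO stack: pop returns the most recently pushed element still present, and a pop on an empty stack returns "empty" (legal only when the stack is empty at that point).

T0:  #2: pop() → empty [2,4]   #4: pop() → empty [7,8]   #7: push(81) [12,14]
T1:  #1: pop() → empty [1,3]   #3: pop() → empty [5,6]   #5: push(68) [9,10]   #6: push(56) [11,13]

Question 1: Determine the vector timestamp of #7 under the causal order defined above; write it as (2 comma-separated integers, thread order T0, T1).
#1 (invocation 1): nothing precedes it; T1's component alone gives (0, 1)
#2 (invocation 2): nothing precedes it; T0's component alone gives (1, 0)
#3, invoked 5, takes VC(#1)=(0, 1) under max, adds 1 for T1 → (0, 2)
#4, invoked 7, takes VC(#2)=(1, 0) under max, adds 1 for T0 → (2, 0)
#5, invoked 9, takes VC(#3)=(0, 2) under max, adds 1 for T1 → (0, 3)
#7, invoked 12, takes VC(#4)=(2, 0) under max, adds 1 for T0 → (3, 0)
#6, invoked 11, takes VC(#5)=(0, 3) under max, adds 1 for T1 → (0, 4)
target: VC(#7) = (3, 0)

(3, 0)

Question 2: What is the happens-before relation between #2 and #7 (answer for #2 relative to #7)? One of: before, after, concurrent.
#2 spans [2,4], #7 spans [12,14]
resp(#2)=4 < inv(#7)=12

before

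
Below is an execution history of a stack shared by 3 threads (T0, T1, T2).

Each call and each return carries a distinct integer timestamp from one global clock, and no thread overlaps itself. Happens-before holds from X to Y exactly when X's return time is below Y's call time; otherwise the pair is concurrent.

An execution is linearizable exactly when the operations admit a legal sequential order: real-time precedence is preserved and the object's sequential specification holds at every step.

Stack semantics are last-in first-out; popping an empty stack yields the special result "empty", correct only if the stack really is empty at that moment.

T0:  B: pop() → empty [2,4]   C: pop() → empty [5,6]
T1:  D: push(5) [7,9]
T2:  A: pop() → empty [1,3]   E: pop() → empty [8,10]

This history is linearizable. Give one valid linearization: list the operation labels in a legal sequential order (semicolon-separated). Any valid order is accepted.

A; B; C; E; D

after step 1 (A pop() → empty): stack <>
after step 2 (B pop() → empty): stack <>
after step 3 (C pop() → empty): stack <>
after step 4 (E pop() → empty): stack <>
after step 5 (D push(5)): stack <5>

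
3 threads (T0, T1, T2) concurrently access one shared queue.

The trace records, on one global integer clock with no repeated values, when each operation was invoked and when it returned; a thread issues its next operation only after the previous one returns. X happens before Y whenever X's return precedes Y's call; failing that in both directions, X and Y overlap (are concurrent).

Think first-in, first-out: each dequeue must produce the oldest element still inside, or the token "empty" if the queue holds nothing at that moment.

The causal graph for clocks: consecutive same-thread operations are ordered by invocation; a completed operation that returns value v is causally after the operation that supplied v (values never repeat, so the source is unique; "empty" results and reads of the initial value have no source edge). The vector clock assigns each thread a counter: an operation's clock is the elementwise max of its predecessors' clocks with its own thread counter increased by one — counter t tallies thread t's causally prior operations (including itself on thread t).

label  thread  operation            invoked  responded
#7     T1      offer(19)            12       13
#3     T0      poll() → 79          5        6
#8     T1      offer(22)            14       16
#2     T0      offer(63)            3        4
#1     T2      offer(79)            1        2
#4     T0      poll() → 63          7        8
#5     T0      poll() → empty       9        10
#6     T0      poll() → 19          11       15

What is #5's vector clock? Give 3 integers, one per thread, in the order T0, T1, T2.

(4, 0, 1)

VC(#1, invoked at 1): no causal predecessors; +1 on T2 → (0, 0, 1)
VC(#7, invoked at 12): no causal predecessors; +1 on T1 → (0, 1, 0)
VC(#2, invoked at 3): no causal predecessors; +1 on T0 → (1, 0, 0)
merge at #8 (invoked 14): VC(#7)=(0, 1, 0), own-thread bump on T1 → (0, 2, 0)
merge at #3 (invoked 5): VC(#1)=(0, 0, 1), VC(#2)=(1, 0, 0), own-thread bump on T0 → (2, 0, 1)
merge at #4 (invoked 7): VC(#2)=(1, 0, 0), VC(#3)=(2, 0, 1), own-thread bump on T0 → (3, 0, 1)
merge at #5 (invoked 9): VC(#4)=(3, 0, 1), own-thread bump on T0 → (4, 0, 1)
merge at #6 (invoked 11): VC(#5)=(4, 0, 1), VC(#7)=(0, 1, 0), own-thread bump on T0 → (5, 1, 1)
target: VC(#5) = (4, 0, 1)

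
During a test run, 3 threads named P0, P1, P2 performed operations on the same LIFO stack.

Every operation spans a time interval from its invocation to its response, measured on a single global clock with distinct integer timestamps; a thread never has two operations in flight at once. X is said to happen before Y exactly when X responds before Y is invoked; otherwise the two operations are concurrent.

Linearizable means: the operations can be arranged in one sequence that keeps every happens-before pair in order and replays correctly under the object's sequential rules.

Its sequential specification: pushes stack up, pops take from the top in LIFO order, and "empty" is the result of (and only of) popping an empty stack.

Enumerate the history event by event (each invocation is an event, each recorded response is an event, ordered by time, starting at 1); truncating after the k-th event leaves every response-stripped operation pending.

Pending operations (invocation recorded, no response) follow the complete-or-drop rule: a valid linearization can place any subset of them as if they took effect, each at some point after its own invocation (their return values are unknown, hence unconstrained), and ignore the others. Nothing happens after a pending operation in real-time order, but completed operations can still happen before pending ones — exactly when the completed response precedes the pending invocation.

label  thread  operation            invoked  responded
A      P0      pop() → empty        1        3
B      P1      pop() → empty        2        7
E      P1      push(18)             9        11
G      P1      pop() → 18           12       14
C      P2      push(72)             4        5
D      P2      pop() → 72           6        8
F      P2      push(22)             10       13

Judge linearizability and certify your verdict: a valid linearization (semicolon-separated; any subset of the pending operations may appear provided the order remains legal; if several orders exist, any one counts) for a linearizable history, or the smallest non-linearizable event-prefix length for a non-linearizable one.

linearizable — witness: A; B; C; D; E; G; F

after step 1 (A pop() → empty): stack <>
after step 2 (B pop() → empty): stack <>
after step 3 (C push(72)): stack <72>
after step 4 (D pop() → 72): stack <>
after step 5 (E push(18)): stack <18>
after step 6 (G pop() → 18): stack <>
after step 7 (F push(22)): stack <22>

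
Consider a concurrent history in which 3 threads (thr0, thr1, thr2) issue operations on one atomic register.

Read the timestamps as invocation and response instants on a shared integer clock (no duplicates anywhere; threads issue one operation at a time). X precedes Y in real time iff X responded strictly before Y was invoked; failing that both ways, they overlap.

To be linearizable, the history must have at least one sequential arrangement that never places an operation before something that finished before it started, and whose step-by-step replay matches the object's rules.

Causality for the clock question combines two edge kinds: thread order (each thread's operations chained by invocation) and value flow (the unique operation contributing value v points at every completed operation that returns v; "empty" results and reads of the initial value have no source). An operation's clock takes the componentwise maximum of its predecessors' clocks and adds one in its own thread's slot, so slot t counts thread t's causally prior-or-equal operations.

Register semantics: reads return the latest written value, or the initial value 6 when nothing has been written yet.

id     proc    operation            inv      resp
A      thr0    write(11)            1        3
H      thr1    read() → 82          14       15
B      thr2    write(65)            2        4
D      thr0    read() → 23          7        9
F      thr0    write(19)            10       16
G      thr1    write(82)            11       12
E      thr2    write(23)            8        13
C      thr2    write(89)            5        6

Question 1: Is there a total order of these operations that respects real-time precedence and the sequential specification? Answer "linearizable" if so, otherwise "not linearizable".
linearizable

witness order: A, B, C, E, D, F, G, H
step 1: A write(11) — value 11
step 2: B write(65) — value 65
step 3: C write(89) — value 89
step 4: E write(23) — value 23
step 5: D read() → 23 — value 23
step 6: F write(19) — value 19
step 7: G write(82) — value 82
step 8: H read() → 82 — value 82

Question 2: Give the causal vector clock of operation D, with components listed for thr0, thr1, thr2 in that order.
Answer: (2, 0, 3)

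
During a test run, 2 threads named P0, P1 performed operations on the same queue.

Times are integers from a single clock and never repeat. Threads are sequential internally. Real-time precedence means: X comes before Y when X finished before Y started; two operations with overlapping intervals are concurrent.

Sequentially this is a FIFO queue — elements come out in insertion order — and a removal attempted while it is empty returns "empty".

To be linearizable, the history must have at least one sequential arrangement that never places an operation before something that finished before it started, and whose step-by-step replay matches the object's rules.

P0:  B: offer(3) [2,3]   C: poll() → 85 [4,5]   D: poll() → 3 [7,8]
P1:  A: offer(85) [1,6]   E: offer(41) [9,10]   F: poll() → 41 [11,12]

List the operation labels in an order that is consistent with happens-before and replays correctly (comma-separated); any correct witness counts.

1. A offer(85), leaving queue <85>
2. B offer(3), leaving queue <85,3>
3. C poll() → 85, leaving queue <3>
4. D poll() → 3, leaving queue <>
5. E offer(41), leaving queue <41>
6. F poll() → 41, leaving queue <>

A, B, C, D, E, F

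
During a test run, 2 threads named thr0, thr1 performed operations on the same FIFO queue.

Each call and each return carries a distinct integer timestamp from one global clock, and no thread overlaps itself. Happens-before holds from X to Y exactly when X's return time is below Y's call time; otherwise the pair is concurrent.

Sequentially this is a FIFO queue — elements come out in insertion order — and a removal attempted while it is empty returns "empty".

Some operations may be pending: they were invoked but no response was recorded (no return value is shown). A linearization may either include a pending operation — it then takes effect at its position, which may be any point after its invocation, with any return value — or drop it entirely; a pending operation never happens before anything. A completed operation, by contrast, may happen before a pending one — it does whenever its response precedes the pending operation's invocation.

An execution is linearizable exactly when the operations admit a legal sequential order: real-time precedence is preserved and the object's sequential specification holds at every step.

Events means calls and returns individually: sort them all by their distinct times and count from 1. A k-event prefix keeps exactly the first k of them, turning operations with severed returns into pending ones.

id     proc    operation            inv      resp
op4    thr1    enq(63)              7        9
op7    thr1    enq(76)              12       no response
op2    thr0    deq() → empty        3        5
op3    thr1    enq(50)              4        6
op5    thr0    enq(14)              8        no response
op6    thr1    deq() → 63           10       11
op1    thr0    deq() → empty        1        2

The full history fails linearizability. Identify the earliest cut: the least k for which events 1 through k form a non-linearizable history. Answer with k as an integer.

11

events 1..10 are still linearizable — one witness is op1, op2, op3, op4:
step 1: op1 deq() → empty — queue <>
step 2: op2 deq() → empty — queue <>
step 3: op3 enq(50) — queue <50>
step 4: op4 enq(63) — queue <50,63>
adding event 11 (op6 responds at 11) leaves no legal real-time order
include/drop combinations of the 1 pending operation (op5) were all tried; none helps
one such order, op1, op2, op3, op4, op6 (pending dropped), breaks at step 5 where op6 deq() → 63 is illegal
one such order, op1, op3, op2, op4, op6 (pending dropped), breaks at step 3 where op2 deq() → empty is illegal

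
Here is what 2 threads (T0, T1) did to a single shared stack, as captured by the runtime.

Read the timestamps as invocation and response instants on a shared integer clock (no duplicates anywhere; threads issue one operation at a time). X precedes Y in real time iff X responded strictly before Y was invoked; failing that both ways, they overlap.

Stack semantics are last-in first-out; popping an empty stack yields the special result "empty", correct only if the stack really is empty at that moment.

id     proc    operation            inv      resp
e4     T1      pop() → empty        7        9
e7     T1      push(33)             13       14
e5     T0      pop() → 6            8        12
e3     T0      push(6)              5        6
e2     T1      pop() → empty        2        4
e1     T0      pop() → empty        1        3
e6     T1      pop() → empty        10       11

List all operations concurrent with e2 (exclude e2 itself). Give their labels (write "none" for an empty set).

e1

e2 spans [2,4]: anything still running between times 2 and 4 counts as concurrent
e1 [1,3]: concurrent
e3 [5,6]: after
e4 [7,9]: after
e5 [8,12]: after
e6 [10,11]: after
e7 [13,14]: after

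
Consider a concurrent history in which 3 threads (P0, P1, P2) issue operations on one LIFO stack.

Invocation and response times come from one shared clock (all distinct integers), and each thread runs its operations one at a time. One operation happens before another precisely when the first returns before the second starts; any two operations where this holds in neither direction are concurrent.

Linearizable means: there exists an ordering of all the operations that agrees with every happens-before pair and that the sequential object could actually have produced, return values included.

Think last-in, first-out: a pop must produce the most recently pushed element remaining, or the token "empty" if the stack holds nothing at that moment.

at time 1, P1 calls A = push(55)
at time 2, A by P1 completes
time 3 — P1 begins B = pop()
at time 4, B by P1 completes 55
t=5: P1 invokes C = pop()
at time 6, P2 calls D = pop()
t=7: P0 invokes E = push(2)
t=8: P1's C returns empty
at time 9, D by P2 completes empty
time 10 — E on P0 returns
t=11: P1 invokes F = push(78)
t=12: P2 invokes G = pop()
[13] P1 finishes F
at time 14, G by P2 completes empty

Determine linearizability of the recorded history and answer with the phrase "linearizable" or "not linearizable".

events 1..13 are fine; event 14 — the response of G at time 14 — makes the prefix non-linearizable
7 completed operations, 12 real-time-consistent orders — every LIFO stack replay fails
for example A, B, C, D, E, F, G fails at step 7: G pop() → empty is not legal there
for example A, B, C, D, E, G, F fails at step 6: G pop() → empty is not legal there

not linearizable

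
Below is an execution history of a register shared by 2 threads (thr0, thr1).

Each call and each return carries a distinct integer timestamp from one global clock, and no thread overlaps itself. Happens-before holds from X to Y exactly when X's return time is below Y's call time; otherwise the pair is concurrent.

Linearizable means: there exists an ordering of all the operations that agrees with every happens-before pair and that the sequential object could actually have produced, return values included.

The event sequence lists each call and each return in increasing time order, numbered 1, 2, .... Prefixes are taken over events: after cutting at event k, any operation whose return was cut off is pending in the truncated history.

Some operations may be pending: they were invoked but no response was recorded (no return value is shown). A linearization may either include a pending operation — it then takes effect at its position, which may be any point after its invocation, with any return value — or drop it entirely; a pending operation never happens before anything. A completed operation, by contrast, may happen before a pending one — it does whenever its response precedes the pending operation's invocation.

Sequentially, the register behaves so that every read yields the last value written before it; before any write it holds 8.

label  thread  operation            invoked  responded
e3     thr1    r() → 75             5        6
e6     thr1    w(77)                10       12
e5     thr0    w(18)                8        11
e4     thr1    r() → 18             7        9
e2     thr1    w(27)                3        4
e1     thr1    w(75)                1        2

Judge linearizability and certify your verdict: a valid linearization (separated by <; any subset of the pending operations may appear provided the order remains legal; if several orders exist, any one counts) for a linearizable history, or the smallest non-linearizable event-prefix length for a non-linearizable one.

cut after 5 events: linearizable; cut after 6 events (e3 responds, time 6): not linearizable
the completed operations (3 total) allow one real-time order; the register replay rejects it
sample order e1, e2, e3 stalls at step 3 — e3 r() → 75 has no legal effect

not linearizable — minimal violating prefix: 6 events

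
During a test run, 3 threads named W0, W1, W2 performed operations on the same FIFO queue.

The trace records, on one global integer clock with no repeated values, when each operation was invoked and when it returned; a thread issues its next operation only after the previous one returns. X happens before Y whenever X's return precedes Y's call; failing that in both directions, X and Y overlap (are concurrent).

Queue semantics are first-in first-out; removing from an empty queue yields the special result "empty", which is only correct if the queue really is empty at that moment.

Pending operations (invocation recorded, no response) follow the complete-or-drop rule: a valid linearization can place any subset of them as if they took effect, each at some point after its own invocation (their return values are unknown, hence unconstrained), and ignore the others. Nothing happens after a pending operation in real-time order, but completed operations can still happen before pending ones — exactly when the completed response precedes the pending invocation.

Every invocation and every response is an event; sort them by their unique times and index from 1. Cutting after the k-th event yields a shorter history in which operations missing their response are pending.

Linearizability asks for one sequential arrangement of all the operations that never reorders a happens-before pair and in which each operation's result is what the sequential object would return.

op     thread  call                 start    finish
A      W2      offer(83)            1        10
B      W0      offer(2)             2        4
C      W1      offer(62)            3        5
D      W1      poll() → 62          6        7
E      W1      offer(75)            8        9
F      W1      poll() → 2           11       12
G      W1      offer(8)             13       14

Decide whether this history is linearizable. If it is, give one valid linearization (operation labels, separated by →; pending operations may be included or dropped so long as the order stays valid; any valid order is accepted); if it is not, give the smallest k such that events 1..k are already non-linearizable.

step 1: C offer(62) — queue <62>
step 2: B offer(2) — queue <62,2>
step 3: A offer(83) — queue <62,2,83>
step 4: D poll() → 62 — queue <2,83>
step 5: E offer(75) — queue <2,83,75>
step 6: F poll() → 2 — queue <83,75>
step 7: G offer(8) — queue <83,75,8>

linearizable — witness: C → B → A → D → E → F → G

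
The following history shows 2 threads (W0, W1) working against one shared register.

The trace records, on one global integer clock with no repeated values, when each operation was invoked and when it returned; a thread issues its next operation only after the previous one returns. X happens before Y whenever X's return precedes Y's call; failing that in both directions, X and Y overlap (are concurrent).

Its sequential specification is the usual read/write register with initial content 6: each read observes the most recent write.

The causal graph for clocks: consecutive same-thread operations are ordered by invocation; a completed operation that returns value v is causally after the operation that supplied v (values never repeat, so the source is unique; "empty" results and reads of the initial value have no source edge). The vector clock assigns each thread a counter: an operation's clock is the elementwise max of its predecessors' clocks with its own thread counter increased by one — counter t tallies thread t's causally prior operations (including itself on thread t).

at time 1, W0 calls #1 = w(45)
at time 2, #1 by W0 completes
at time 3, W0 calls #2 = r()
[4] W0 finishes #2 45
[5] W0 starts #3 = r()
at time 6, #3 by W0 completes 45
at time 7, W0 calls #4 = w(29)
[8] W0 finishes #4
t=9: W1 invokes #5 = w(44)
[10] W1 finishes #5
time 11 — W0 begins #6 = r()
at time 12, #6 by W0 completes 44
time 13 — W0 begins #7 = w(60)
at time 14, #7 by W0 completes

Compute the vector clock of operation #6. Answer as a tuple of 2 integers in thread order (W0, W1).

root op #5, invoked 9: fresh clock plus W1's own tick → (0, 1)
root op #1, invoked 1: fresh clock plus W0's own tick → (1, 0)
#2, invoked 3, takes VC(#1)=(1, 0) under max, adds 1 for W0 → (2, 0)
#3, invoked 5, takes VC(#1)=(1, 0), VC(#2)=(2, 0) under max, adds 1 for W0 → (3, 0)
#4, invoked 7, takes VC(#3)=(3, 0) under max, adds 1 for W0 → (4, 0)
#6, invoked 11, takes VC(#4)=(4, 0), VC(#5)=(0, 1) under max, adds 1 for W0 → (5, 1)
#7, invoked 13, takes VC(#6)=(5, 1) under max, adds 1 for W0 → (6, 1)
target: VC(#6) = (5, 1)

(5, 1)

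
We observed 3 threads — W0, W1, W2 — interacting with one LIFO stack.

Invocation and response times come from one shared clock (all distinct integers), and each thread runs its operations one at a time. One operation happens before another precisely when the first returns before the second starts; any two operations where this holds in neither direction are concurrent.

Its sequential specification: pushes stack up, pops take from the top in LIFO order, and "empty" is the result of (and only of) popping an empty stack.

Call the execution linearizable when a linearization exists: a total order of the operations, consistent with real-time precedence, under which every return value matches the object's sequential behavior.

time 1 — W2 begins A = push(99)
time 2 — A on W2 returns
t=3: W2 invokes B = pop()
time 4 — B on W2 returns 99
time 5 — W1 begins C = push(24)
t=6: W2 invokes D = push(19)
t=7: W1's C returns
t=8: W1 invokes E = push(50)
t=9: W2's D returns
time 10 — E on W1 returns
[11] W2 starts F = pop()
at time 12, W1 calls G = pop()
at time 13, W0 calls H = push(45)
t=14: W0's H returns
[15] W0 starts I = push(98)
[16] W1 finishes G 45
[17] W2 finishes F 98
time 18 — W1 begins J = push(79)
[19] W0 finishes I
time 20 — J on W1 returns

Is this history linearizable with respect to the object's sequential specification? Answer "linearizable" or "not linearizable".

a witness: A, B, C, D, E, H, G, I, F, J
1. A push(99), leaving stack <99>
2. B pop() → 99, leaving stack <>
3. C push(24), leaving stack <24>
4. D push(19), leaving stack <24,19>
5. E push(50), leaving stack <24,19,50>
6. H push(45), leaving stack <24,19,50,45>
7. G pop() → 45, leaving stack <24,19,50>
8. I push(98), leaving stack <24,19,50,98>
9. F pop() → 98, leaving stack <24,19,50>
10. J push(79), leaving stack <24,19,50,79>

linearizable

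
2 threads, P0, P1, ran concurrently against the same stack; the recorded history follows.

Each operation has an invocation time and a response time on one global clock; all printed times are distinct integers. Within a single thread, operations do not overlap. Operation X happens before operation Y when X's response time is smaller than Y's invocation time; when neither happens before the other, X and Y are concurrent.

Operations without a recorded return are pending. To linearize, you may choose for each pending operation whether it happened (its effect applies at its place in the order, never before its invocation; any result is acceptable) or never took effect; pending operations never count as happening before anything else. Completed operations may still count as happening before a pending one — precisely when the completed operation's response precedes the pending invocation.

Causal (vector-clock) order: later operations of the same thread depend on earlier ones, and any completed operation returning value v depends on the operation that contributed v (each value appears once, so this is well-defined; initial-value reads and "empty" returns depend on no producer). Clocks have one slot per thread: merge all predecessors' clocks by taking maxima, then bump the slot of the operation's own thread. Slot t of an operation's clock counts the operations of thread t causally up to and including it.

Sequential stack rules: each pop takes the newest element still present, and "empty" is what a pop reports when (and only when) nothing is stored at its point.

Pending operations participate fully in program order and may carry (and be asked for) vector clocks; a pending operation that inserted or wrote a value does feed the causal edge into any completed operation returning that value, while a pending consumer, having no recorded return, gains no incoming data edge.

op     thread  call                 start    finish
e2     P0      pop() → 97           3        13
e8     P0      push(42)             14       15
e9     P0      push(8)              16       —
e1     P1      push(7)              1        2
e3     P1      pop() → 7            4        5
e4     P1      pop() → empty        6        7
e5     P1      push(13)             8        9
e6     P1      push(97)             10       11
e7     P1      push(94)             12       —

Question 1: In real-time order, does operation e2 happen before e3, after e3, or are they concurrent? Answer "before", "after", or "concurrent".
Answer: concurrent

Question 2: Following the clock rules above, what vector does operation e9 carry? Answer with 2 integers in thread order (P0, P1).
Answer: (3, 5)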